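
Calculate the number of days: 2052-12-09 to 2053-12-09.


365 days

From December 9, 2052 to December 9, 2053
Rest of December 2052: 31 - 9 = 22
Full months: January 31, February 2053 28, March 31, April 30, May 31, June 30, July 31, August 31, September 30, October 31, November 30
Days into December 2053: 9
Total = 22 + 31 + 28 + 31 + 30 + 31 + 30 + 31 + 31 + 30 + 31 + 30 + 9 = 365 days


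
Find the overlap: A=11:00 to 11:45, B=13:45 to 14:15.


0 minutes

Meeting A: 660-705 (in minutes from midnight)
Meeting B: 825-855
Overlap start = max(660, 825) = 825
Overlap end = min(705, 855) = 705
Overlap = max(0, 705 - 825) = 0 min


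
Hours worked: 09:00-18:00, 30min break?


8h 30m (510 minutes)

Total time = (18×60+0) - (9×60+0)
= 1080 - 540 = 540 min
Minus break: 540 - 30 = 510 min
= 8h 30m


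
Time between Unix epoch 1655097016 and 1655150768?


Difference = 1655150768 - 1655097016 = 53752 seconds
In hours: 53752 / 3600 ≈ 14.9
In days: 53752 / 86400 ≈ 0.62

53752 seconds (14.9 hours / 0.62 days)


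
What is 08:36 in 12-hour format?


8:36 AM

Hour: 8
8 < 12 → AM


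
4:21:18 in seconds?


15678 seconds

Hours: 4 × 3600 = 14400
Minutes: 21 × 60 = 1260
Seconds: 18
Total = 14400 + 1260 + 18 = 15678


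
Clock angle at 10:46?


Hour hand = 10×30 + 46×0.5 = 323.0°
Minute hand = 46×6 = 276°
Difference = |323.0 - 276| = 47.0°

47.0°


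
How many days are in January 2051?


31 days

Month: January (month 1)
January has 31 days


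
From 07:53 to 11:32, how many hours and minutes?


End time in minutes: 11×60 + 32 = 692
Start time in minutes: 7×60 + 53 = 473
Difference = 692 - 473 = 219 minutes
= 3 hours 39 minutes

3h 39m


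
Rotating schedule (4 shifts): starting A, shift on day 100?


Shifts: A, B, C, D
Start: A (index 0)
Day 100: (0 + 100 - 1) mod 4
= 99 mod 4
= 3
Index 3 → shift D

Shift D


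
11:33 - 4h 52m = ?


06:41

Start: 693 minutes from midnight
Subtract: 292 minutes
Remaining: 693 - 292 = 401
Hours: 6, Minutes: 41


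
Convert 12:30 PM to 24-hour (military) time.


Input: 12:30 PM
12 PM → 12 (noon)

12:30


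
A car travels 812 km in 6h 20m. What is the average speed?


128.2 km/h

Distance: 812 km
Time: 6h 20m = 380 min = 380/60 = 19/3 hours
Speed = 812 ÷ (19/3) = 812 × 3 / 19 = 2436/19 ≈ 128.2 km/h


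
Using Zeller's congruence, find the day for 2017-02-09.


Zeller's congruence:
q=9, m=14, k=16, j=20
h = (9 + ⌊13×15/5⌋ + 16 + ⌊16/4⌋ + ⌊20/4⌋ - 2×20) mod 7
= (9 + 39 + 16 + 4 + 5 - 40) mod 7
= 33 mod 7 = 5
h=5 → Thursday

Thursday


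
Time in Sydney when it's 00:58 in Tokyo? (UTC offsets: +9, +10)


Time difference = UTC+10 - UTC+9 = +1 hours
New hour = (0 + 1) mod 24
= 1 mod 24 = 1
Minutes unchanged → 01:58

01:58


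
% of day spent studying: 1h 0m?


Time: 60 minutes
Day: 1440 minutes
Percentage = (60/1440) × 100 ≈ 4.2%

4.2%


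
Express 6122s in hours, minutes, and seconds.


1h 42m 2s

Hours: 6122 ÷ 3600 = 1 remainder 2522
Minutes: 2522 ÷ 60 = 42 remainder 2
Seconds: 2


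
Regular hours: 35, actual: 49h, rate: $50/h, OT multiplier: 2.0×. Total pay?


Regular: 35h × $50 = $1750.00
Overtime: 49 - 35 = 14h
OT pay: 14h × $50 × 2.0 = $1400.00
Total = $1750.00 + $1400.00 = $3150.00

$3150.00


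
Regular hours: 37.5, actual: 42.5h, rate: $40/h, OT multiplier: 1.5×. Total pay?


Regular: 37.5h × $40 = $1500.00
Overtime: 42.5 - 37.5 = 5.0h
OT pay: 5.0h × $40 × 1.5 = $300.00
Total = $1500.00 + $300.00 = $1800.00

$1800.00


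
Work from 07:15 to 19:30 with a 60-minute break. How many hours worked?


Total time = (19×60+30) - (7×60+15)
= 1170 - 435 = 735 min
Minus break: 735 - 60 = 675 min
= 11h 15m

11h 15m (675 minutes)


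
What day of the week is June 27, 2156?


Sunday

Zeller's congruence:
q=27, m=6, k=56, j=21
h = (27 + ⌊13×7/5⌋ + 56 + ⌊56/4⌋ + ⌊21/4⌋ - 2×21) mod 7
= (27 + 18 + 56 + 14 + 5 - 42) mod 7
= 78 mod 7 = 1
h=1 → Sunday


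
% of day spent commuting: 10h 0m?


41.7%

Time: 600 minutes
Day: 1440 minutes
Percentage = (600/1440) × 100 ≈ 41.7%


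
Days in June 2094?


Month: June (month 6)
June has 30 days

30 days


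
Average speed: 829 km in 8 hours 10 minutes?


101.5 km/h

Distance: 829 km
Time: 8h 10m = 490 min = 490/60 = 49/6 hours
Speed = 829 ÷ (49/6) = 829 × 6 / 49 = 4974/49 ≈ 101.5 km/h


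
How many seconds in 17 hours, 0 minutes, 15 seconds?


Hours: 17 × 3600 = 61200
Minutes: 0 × 60 = 0
Seconds: 15
Total = 61200 + 0 + 15 = 61215

61215 seconds


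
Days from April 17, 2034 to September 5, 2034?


141 days

From April 17, 2034 to September 5, 2034
Rest of April 2034: 30 - 17 = 13
Full months: May 31, June 30, July 31, August 31
Days into September 2034: 5
Total = 13 + 31 + 30 + 31 + 31 + 5 = 141 days


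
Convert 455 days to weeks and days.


65 weeks 0 days

Weeks: 455 ÷ 7 = 65 remainder 0


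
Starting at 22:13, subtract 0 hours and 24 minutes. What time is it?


Start: 1333 minutes from midnight
Subtract: 24 minutes
Remaining: 1333 - 24 = 1309
Hours: 21, Minutes: 49

21:49


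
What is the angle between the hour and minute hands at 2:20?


50.0°

Hour hand = 2×30 + 20×0.5 = 70.0°
Minute hand = 20×6 = 120°
Difference = |70.0 - 120| = 50.0°


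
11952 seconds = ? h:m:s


Hours: 11952 ÷ 3600 = 3 remainder 1152
Minutes: 1152 ÷ 60 = 19 remainder 12
Seconds: 12

3h 19m 12s


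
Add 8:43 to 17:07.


01:50 (next day)

Start: 1027 minutes from midnight
Add: 523 minutes
Total: 1550 minutes
Hours: 1550 ÷ 60 = 25 remainder 50
25 ≥ 24 → 25 - 24 = 1 (next day)


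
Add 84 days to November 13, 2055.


Start: November 13, 2055
Add 84 days
November 13 → December 1: 30 - 13 + 1 = 18 days (84 - 18 = 66 left)
December 1 → January 1: 31 - 1 + 1 = 31 days (66 - 31 = 35 left)
January 1 → February 1: 31 - 1 + 1 = 31 days (35 - 31 = 4 left)
February 1 + 4 = February 5, 2056

February 5, 2056


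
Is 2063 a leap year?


No

Rules: divisible by 4 AND (not by 100 OR by 400)
2063 ÷ 4 = 515 remainder 3 → not divisible by 4
Not divisible by 4 → not a leap year


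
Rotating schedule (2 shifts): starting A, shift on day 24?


Shift B

Shifts: A, B
Start: A (index 0)
Day 24: (0 + 24 - 1) mod 2
= 23 mod 2
= 1
Index 1 → shift B


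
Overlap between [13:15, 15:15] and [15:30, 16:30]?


0 minutes

Meeting A: 795-915 (in minutes from midnight)
Meeting B: 930-990
Overlap start = max(795, 930) = 930
Overlap end = min(915, 990) = 915
Overlap = max(0, 915 - 930) = 0 min


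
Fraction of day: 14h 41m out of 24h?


0.6118 (61.18%)

Total minutes: 14×60 + 41 = 881
Day = 24×60 = 1440 minutes
Fraction = 881/1440 ≈ 0.6118
As a percentage: 881/1440 × 100 ≈ 61.18%


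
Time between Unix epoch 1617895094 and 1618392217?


497123 seconds (138.1 hours / 5.75 days)

Difference = 1618392217 - 1617895094 = 497123 seconds
In hours: 497123 / 3600 ≈ 138.1
In days: 497123 / 86400 ≈ 5.75


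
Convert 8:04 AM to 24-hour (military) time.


08:04

Input: 8:04 AM
AM hour stays: 8


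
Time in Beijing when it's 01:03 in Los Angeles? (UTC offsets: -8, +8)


17:03

Time difference = UTC+8 - UTC-8 = +16 hours
New hour = (1 + 16) mod 24
= 17 mod 24 = 17
Minutes unchanged → 17:03


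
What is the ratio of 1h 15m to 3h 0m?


5:12 (0.42)

Duration 1: 75 minutes
Duration 2: 180 minutes
Ratio = 75:180
GCD = 15
Simplified = 5:12
As a decimal: 5/12 ≈ 0.42


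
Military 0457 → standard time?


4:57 AM

Hour: 4
4 < 12 → AM


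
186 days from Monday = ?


Friday

Start: Monday (index 0)
(0 + 186) mod 7
= 186 mod 7
= 4
Index 4 → Friday


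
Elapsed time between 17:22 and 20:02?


End time in minutes: 20×60 + 2 = 1202
Start time in minutes: 17×60 + 22 = 1042
Difference = 1202 - 1042 = 160 minutes
= 2 hours 40 minutes

2h 40m


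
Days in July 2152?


31 days

Month: July (month 7)
July has 31 days


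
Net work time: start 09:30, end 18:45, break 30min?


Total time = (18×60+45) - (9×60+30)
= 1125 - 570 = 555 min
Minus break: 555 - 30 = 525 min
= 8h 45m

8h 45m (525 minutes)


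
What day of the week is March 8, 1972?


Wednesday

Zeller's congruence:
q=8, m=3, k=72, j=19
h = (8 + ⌊13×4/5⌋ + 72 + ⌊72/4⌋ + ⌊19/4⌋ - 2×19) mod 7
= (8 + 10 + 72 + 18 + 4 - 38) mod 7
= 74 mod 7 = 4
h=4 → Wednesday


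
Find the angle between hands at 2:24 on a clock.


72.0°

Hour hand = 2×30 + 24×0.5 = 72.0°
Minute hand = 24×6 = 144°
Difference = |72.0 - 144| = 72.0°


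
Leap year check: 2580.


Yes

Rules: divisible by 4 AND (not by 100 OR by 400)
2580 ÷ 4 = 645 exactly → divisible by 4
2580 ÷ 100 = 25 remainder 80 → not divisible by 100
Divisible by 4 but not by 100 → leap year


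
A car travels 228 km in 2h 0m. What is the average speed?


Distance: 228 km
Time: 2 hours
Speed = 228 / 2 = 114.0 km/h

114.0 km/h


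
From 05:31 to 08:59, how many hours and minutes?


End time in minutes: 8×60 + 59 = 539
Start time in minutes: 5×60 + 31 = 331
Difference = 539 - 331 = 208 minutes
= 3 hours 28 minutes

3h 28m


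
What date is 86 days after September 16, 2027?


December 11, 2027

Start: September 16, 2027
Add 86 days
September 16 → October 1: 30 - 16 + 1 = 15 days (86 - 15 = 71 left)
October 1 → November 1: 31 - 1 + 1 = 31 days (71 - 31 = 40 left)
November 1 → December 1: 30 - 1 + 1 = 30 days (40 - 30 = 10 left)
December 1 + 10 = December 11, 2027


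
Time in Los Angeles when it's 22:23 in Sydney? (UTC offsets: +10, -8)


Time difference = UTC-8 - UTC+10 = -18 hours
New hour = (22 -18) mod 24
= 4 mod 24 = 4
Minutes unchanged → 04:23

04:23


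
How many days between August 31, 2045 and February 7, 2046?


From August 31, 2045 to February 7, 2046
Rest of August 2045: 31 - 31 = 0
Full months: September 30, October 31, November 30, December 31, January 31
Days into February 2046: 7
Total = 0 + 30 + 31 + 30 + 31 + 31 + 7 = 160 days

160 days


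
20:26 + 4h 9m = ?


00:35 (next day)

Start: 1226 minutes from midnight
Add: 249 minutes
Total: 1475 minutes
Hours: 1475 ÷ 60 = 24 remainder 35
24 ≥ 24 → 24 - 24 = 0 (next day)


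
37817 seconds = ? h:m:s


10h 30m 17s

Hours: 37817 ÷ 3600 = 10 remainder 1817
Minutes: 1817 ÷ 60 = 30 remainder 17
Seconds: 17


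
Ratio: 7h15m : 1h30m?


29:6 (4.83)

Duration 1: 435 minutes
Duration 2: 90 minutes
Ratio = 435:90
GCD = 15
Simplified = 29:6
As a decimal: 29/6 ≈ 4.83


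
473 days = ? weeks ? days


67 weeks 4 days

Weeks: 473 ÷ 7 = 67 remainder 4


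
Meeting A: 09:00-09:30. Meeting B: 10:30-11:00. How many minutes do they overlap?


Meeting A: 540-570 (in minutes from midnight)
Meeting B: 630-660
Overlap start = max(540, 630) = 630
Overlap end = min(570, 660) = 570
Overlap = max(0, 570 - 630) = 0 min

0 minutes


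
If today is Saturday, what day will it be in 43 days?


Sunday

Start: Saturday (index 5)
(5 + 43) mod 7
= 48 mod 7
= 6
Index 6 → Sunday


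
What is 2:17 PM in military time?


14:17

Input: 2:17 PM
PM: 2 + 12 = 14


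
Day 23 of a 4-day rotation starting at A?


Shift C

Shifts: A, B, C, D
Start: A (index 0)
Day 23: (0 + 23 - 1) mod 4
= 22 mod 4
= 2
Index 2 → shift C


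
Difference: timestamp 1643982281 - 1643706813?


275468 seconds (76.5 hours / 3.19 days)

Difference = 1643982281 - 1643706813 = 275468 seconds
In hours: 275468 / 3600 ≈ 76.5
In days: 275468 / 86400 ≈ 3.19


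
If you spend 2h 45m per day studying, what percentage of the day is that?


Time: 165 minutes
Day: 1440 minutes
Percentage = (165/1440) × 100 ≈ 11.5%

11.5%


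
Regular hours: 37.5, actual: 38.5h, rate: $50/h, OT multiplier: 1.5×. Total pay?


Regular: 37.5h × $50 = $1875.00
Overtime: 38.5 - 37.5 = 1.0h
OT pay: 1.0h × $50 × 1.5 = $75.00
Total = $1875.00 + $75.00 = $1950.00

$1950.00


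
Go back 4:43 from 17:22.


12:39

Start: 1042 minutes from midnight
Subtract: 283 minutes
Remaining: 1042 - 283 = 759
Hours: 12, Minutes: 39


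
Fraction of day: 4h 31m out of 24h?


Total minutes: 4×60 + 31 = 271
Day = 24×60 = 1440 minutes
Fraction = 271/1440 ≈ 0.1882
As a percentage: 271/1440 × 100 ≈ 18.82%

0.1882 (18.82%)


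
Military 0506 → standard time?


Hour: 5
5 < 12 → AM

5:06 AM


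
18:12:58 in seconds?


Hours: 18 × 3600 = 64800
Minutes: 12 × 60 = 720
Seconds: 58
Total = 64800 + 720 + 58 = 65578

65578 seconds


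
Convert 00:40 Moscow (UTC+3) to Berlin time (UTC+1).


Time difference = UTC+1 - UTC+3 = -2 hours
New hour = (0 -2) mod 24
= -2 mod 24 = 22
Minutes unchanged → 22:40; -2 < 0 → previous day

22:40 (previous day)


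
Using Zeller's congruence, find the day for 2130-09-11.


Monday

Zeller's congruence:
q=11, m=9, k=30, j=21
h = (11 + ⌊13×10/5⌋ + 30 + ⌊30/4⌋ + ⌊21/4⌋ - 2×21) mod 7
= (11 + 26 + 30 + 7 + 5 - 42) mod 7
= 37 mod 7 = 2
h=2 → Monday


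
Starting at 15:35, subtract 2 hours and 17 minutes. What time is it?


13:18

Start: 935 minutes from midnight
Subtract: 137 minutes
Remaining: 935 - 137 = 798
Hours: 13, Minutes: 18


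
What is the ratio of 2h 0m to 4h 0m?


Duration 1: 120 minutes
Duration 2: 240 minutes
Ratio = 120:240
GCD = 120
Simplified = 1:2
As a decimal: 1/2 = 0.50

1:2 (0.50)


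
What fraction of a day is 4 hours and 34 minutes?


0.1903 (19.03%)

Total minutes: 4×60 + 34 = 274
Day = 24×60 = 1440 minutes
Fraction = 274/1440 ≈ 0.1903
As a percentage: 274/1440 × 100 ≈ 19.03%


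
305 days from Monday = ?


Start: Monday (index 0)
(0 + 305) mod 7
= 305 mod 7
= 4
Index 4 → Friday

Friday


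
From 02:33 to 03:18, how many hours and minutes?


End time in minutes: 3×60 + 18 = 198
Start time in minutes: 2×60 + 33 = 153
Difference = 198 - 153 = 45 minutes
= 0 hours 45 minutes

0h 45m


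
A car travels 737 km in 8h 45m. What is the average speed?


84.2 km/h

Distance: 737 km
Time: 8h 45m = 525 min = 525/60 = 35/4 hours
Speed = 737 ÷ (35/4) = 737 × 4 / 35 = 2948/35 ≈ 84.2 km/h


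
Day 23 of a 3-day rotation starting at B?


Shifts: A, B, C
Start: B (index 1)
Day 23: (1 + 23 - 1) mod 3
= 23 mod 3
= 2
Index 2 → shift C

Shift C


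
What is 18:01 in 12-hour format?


6:01 PM

Hour: 18
18 - 12 = 6 → PM


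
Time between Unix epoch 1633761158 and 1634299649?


Difference = 1634299649 - 1633761158 = 538491 seconds
In hours: 538491 / 3600 ≈ 149.6
In days: 538491 / 86400 ≈ 6.23

538491 seconds (149.6 hours / 6.23 days)


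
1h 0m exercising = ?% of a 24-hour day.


4.2%

Time: 60 minutes
Day: 1440 minutes
Percentage = (60/1440) × 100 ≈ 4.2%


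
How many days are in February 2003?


Month: February (month 2)
February: 28 or 29 (leap year)
2003 leap year? No

28 days


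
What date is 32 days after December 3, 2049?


January 4, 2050

Start: December 3, 2049
Add 32 days
December 3 → January 1: 31 - 3 + 1 = 29 days (32 - 29 = 3 left)
January 1 + 3 = January 4, 2050


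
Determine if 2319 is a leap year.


Rules: divisible by 4 AND (not by 100 OR by 400)
2319 ÷ 4 = 579 remainder 3 → not divisible by 4
Not divisible by 4 → not a leap year

No


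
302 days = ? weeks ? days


43 weeks 1 days

Weeks: 302 ÷ 7 = 43 remainder 1


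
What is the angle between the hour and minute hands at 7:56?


Hour hand = 7×30 + 56×0.5 = 238.0°
Minute hand = 56×6 = 336°
Difference = |238.0 - 336| = 98.0°

98.0°


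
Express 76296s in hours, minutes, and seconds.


Hours: 76296 ÷ 3600 = 21 remainder 696
Minutes: 696 ÷ 60 = 11 remainder 36
Seconds: 36

21h 11m 36s


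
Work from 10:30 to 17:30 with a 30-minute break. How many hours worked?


Total time = (17×60+30) - (10×60+30)
= 1050 - 630 = 420 min
Minus break: 420 - 30 = 390 min
= 6h 30m

6h 30m (390 minutes)


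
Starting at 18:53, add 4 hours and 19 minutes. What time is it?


23:12

Start: 1133 minutes from midnight
Add: 259 minutes
Total: 1392 minutes
Hours: 1392 ÷ 60 = 23 remainder 12


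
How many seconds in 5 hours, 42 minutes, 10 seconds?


Hours: 5 × 3600 = 18000
Minutes: 42 × 60 = 2520
Seconds: 10
Total = 18000 + 2520 + 10 = 20530

20530 seconds


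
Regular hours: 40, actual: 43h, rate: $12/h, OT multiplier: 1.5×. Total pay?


Regular: 40h × $12 = $480.00
Overtime: 43 - 40 = 3h
OT pay: 3h × $12 × 1.5 = $54.00
Total = $480.00 + $54.00 = $534.00

$534.00


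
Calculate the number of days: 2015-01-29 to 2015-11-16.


291 days

From January 29, 2015 to November 16, 2015
Rest of January 2015: 31 - 29 = 2
Full months: February 2015 28, March 31, April 30, May 31, June 30, July 31, August 31, September 30, October 31
Days into November 2015: 16
Total = 2 + 28 + 31 + 30 + 31 + 30 + 31 + 31 + 30 + 31 + 16 = 291 days


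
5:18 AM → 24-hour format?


Input: 5:18 AM
AM hour stays: 5

05:18


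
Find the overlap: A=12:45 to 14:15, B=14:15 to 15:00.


Meeting A: 765-855 (in minutes from midnight)
Meeting B: 855-900
Overlap start = max(765, 855) = 855
Overlap end = min(855, 900) = 855
Overlap = max(0, 855 - 855) = 0 min

0 minutes


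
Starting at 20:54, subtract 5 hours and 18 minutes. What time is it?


15:36

Start: 1254 minutes from midnight
Subtract: 318 minutes
Remaining: 1254 - 318 = 936
Hours: 15, Minutes: 36


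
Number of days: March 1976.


31 days

Month: March (month 3)
March has 31 days


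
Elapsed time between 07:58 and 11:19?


End time in minutes: 11×60 + 19 = 679
Start time in minutes: 7×60 + 58 = 478
Difference = 679 - 478 = 201 minutes
= 3 hours 21 minutes

3h 21m


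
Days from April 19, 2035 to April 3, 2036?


350 days

From April 19, 2035 to April 3, 2036
Rest of April 2035: 30 - 19 = 11
Full months: May 31, June 30, July 31, August 31, September 30, October 31, November 30, December 31, January 31, February 2036 29, March 31
Days into April 2036: 3
Total = 11 + 31 + 30 + 31 + 31 + 30 + 31 + 30 + 31 + 31 + 29 + 31 + 3 = 350 days


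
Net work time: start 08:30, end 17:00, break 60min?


7h 30m (450 minutes)

Total time = (17×60+0) - (8×60+30)
= 1020 - 510 = 510 min
Minus break: 510 - 60 = 450 min
= 7h 30m


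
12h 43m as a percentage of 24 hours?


Total minutes: 12×60 + 43 = 763
Day = 24×60 = 1440 minutes
Fraction = 763/1440 ≈ 0.5299
As a percentage: 763/1440 × 100 ≈ 52.99%

0.5299 (52.99%)


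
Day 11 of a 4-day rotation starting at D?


Shift B

Shifts: A, B, C, D
Start: D (index 3)
Day 11: (3 + 11 - 1) mod 4
= 13 mod 4
= 1
Index 1 → shift B


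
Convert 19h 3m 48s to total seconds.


Hours: 19 × 3600 = 68400
Minutes: 3 × 60 = 180
Seconds: 48
Total = 68400 + 180 + 48 = 68628

68628 seconds


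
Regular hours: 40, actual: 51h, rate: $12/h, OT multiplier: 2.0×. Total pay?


Regular: 40h × $12 = $480.00
Overtime: 51 - 40 = 11h
OT pay: 11h × $12 × 2.0 = $264.00
Total = $480.00 + $264.00 = $744.00

$744.00


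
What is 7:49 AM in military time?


Input: 7:49 AM
AM hour stays: 7

07:49


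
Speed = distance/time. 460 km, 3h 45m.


122.7 km/h

Distance: 460 km
Time: 3h 45m = 225 min = 225/60 = 15/4 hours
Speed = 460 ÷ (15/4) = 460 × 4 / 15 = 1840/15 ≈ 122.7 km/h


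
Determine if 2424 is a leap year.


Rules: divisible by 4 AND (not by 100 OR by 400)
2424 ÷ 4 = 606 exactly → divisible by 4
2424 ÷ 100 = 24 remainder 24 → not divisible by 100
Divisible by 4 but not by 100 → leap year

Yes


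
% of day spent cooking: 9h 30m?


Time: 570 minutes
Day: 1440 minutes
Percentage = (570/1440) × 100 ≈ 39.6%

39.6%


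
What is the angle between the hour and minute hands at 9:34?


83.0°

Hour hand = 9×30 + 34×0.5 = 287.0°
Minute hand = 34×6 = 204°
Difference = |287.0 - 204| = 83.0°


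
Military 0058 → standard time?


12:58 AM

Hour: 0
0 → 12 AM (midnight)


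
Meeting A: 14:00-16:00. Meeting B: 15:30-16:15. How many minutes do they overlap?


Meeting A: 840-960 (in minutes from midnight)
Meeting B: 930-975
Overlap start = max(840, 930) = 930
Overlap end = min(960, 975) = 960
Overlap = max(0, 960 - 930) = 30 min

30 minutes


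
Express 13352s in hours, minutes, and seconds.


3h 42m 32s

Hours: 13352 ÷ 3600 = 3 remainder 2552
Minutes: 2552 ÷ 60 = 42 remainder 32
Seconds: 32


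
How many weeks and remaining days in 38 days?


5 weeks 3 days

Weeks: 38 ÷ 7 = 5 remainder 3


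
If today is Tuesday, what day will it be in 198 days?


Thursday

Start: Tuesday (index 1)
(1 + 198) mod 7
= 199 mod 7
= 3
Index 3 → Thursday


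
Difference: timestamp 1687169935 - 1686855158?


314777 seconds (87.4 hours / 3.64 days)

Difference = 1687169935 - 1686855158 = 314777 seconds
In hours: 314777 / 3600 ≈ 87.4
In days: 314777 / 86400 ≈ 3.64


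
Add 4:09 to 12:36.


16:45

Start: 756 minutes from midnight
Add: 249 minutes
Total: 1005 minutes
Hours: 1005 ÷ 60 = 16 remainder 45


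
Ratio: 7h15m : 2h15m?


29:9 (3.22)

Duration 1: 435 minutes
Duration 2: 135 minutes
Ratio = 435:135
GCD = 15
Simplified = 29:9
As a decimal: 29/9 ≈ 3.22


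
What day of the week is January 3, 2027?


Sunday

Zeller's congruence:
q=3, m=13, k=26, j=20
h = (3 + ⌊13×14/5⌋ + 26 + ⌊26/4⌋ + ⌊20/4⌋ - 2×20) mod 7
= (3 + 36 + 26 + 6 + 5 - 40) mod 7
= 36 mod 7 = 1
h=1 → Sunday


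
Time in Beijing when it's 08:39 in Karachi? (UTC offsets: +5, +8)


11:39

Time difference = UTC+8 - UTC+5 = +3 hours
New hour = (8 + 3) mod 24
= 11 mod 24 = 11
Minutes unchanged → 11:39


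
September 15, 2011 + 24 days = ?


October 9, 2011

Start: September 15, 2011
Add 24 days
September 15 → October 1: 30 - 15 + 1 = 16 days (24 - 16 = 8 left)
October 1 + 8 = October 9, 2011


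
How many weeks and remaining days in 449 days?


Weeks: 449 ÷ 7 = 64 remainder 1

64 weeks 1 days


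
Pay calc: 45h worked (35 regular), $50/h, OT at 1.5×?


Regular: 35h × $50 = $1750.00
Overtime: 45 - 35 = 10h
OT pay: 10h × $50 × 1.5 = $750.00
Total = $1750.00 + $750.00 = $2500.00

$2500.00


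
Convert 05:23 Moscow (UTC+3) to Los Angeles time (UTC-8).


18:23 (previous day)

Time difference = UTC-8 - UTC+3 = -11 hours
New hour = (5 -11) mod 24
= -6 mod 24 = 18
Minutes unchanged → 18:23; -6 < 0 → previous day


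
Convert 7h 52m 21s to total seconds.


28341 seconds

Hours: 7 × 3600 = 25200
Minutes: 52 × 60 = 3120
Seconds: 21
Total = 25200 + 3120 + 21 = 28341


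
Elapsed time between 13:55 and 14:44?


0h 49m

End time in minutes: 14×60 + 44 = 884
Start time in minutes: 13×60 + 55 = 835
Difference = 884 - 835 = 49 minutes
= 0 hours 49 minutes


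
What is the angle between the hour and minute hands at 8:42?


Hour hand = 8×30 + 42×0.5 = 261.0°
Minute hand = 42×6 = 252°
Difference = |261.0 - 252| = 9.0°

9.0°


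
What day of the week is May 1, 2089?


Zeller's congruence:
q=1, m=5, k=89, j=20
h = (1 + ⌊13×6/5⌋ + 89 + ⌊89/4⌋ + ⌊20/4⌋ - 2×20) mod 7
= (1 + 15 + 89 + 22 + 5 - 40) mod 7
= 92 mod 7 = 1
h=1 → Sunday

Sunday


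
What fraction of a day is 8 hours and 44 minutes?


0.3639 (36.39%)

Total minutes: 8×60 + 44 = 524
Day = 24×60 = 1440 minutes
Fraction = 524/1440 ≈ 0.3639
As a percentage: 524/1440 × 100 ≈ 36.39%


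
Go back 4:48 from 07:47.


02:59

Start: 467 minutes from midnight
Subtract: 288 minutes
Remaining: 467 - 288 = 179
Hours: 2, Minutes: 59


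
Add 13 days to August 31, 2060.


Start: August 31, 2060
Add 13 days
August 31 → September 1: 31 - 31 + 1 = 1 days (13 - 1 = 12 left)
September 1 + 12 = September 13, 2060

September 13, 2060


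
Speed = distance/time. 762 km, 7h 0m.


108.9 km/h

Distance: 762 km
Time: 7 hours
Speed = 762 / 7 ≈ 108.9 km/h


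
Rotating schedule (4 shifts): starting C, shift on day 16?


Shift B

Shifts: A, B, C, D
Start: C (index 2)
Day 16: (2 + 16 - 1) mod 4
= 17 mod 4
= 1
Index 1 → shift B


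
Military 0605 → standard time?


6:05 AM

Hour: 6
6 < 12 → AM


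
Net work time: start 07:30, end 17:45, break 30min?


9h 45m (585 minutes)

Total time = (17×60+45) - (7×60+30)
= 1065 - 450 = 615 min
Minus break: 615 - 30 = 585 min
= 9h 45m


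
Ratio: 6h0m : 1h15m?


Duration 1: 360 minutes
Duration 2: 75 minutes
Ratio = 360:75
GCD = 15
Simplified = 24:5
As a decimal: 24/5 = 4.80

24:5 (4.80)


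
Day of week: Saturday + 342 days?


Start: Saturday (index 5)
(5 + 342) mod 7
= 347 mod 7
= 4
Index 4 → Friday

Friday


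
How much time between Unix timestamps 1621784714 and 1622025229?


240515 seconds (66.8 hours / 2.78 days)

Difference = 1622025229 - 1621784714 = 240515 seconds
In hours: 240515 / 3600 ≈ 66.8
In days: 240515 / 86400 ≈ 2.78


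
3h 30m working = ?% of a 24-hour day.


Time: 210 minutes
Day: 1440 minutes
Percentage = (210/1440) × 100 ≈ 14.6%

14.6%


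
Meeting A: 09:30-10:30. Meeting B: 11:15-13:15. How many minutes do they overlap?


0 minutes

Meeting A: 570-630 (in minutes from midnight)
Meeting B: 675-795
Overlap start = max(570, 675) = 675
Overlap end = min(630, 795) = 630
Overlap = max(0, 630 - 675) = 0 min


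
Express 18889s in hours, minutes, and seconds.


5h 14m 49s

Hours: 18889 ÷ 3600 = 5 remainder 889
Minutes: 889 ÷ 60 = 14 remainder 49
Seconds: 49


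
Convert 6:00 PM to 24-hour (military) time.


18:00

Input: 6:00 PM
PM: 6 + 12 = 18


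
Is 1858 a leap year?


No

Rules: divisible by 4 AND (not by 100 OR by 400)
1858 ÷ 4 = 464 remainder 2 → not divisible by 4
Not divisible by 4 → not a leap year


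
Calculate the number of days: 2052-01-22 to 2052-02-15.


From January 22, 2052 to February 15, 2052
Rest of January 2052: 31 - 22 = 9
Days into February 2052: 15
Total = 9 + 15 = 24 days

24 days


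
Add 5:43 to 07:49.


13:32

Start: 469 minutes from midnight
Add: 343 minutes
Total: 812 minutes
Hours: 812 ÷ 60 = 13 remainder 32


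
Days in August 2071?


31 days

Month: August (month 8)
August has 31 days


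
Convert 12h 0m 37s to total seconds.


Hours: 12 × 3600 = 43200
Minutes: 0 × 60 = 0
Seconds: 37
Total = 43200 + 0 + 37 = 43237

43237 seconds


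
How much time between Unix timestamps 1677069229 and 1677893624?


824395 seconds (229.0 hours / 9.54 days)

Difference = 1677893624 - 1677069229 = 824395 seconds
In hours: 824395 / 3600 ≈ 229.0
In days: 824395 / 86400 ≈ 9.54


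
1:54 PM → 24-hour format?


Input: 1:54 PM
PM: 1 + 12 = 13

13:54


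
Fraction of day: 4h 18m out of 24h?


0.1792 (17.92%)

Total minutes: 4×60 + 18 = 258
Day = 24×60 = 1440 minutes
Fraction = 258/1440 ≈ 0.1792
As a percentage: 258/1440 × 100 ≈ 17.92%


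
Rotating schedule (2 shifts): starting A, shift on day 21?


Shift A

Shifts: A, B
Start: A (index 0)
Day 21: (0 + 21 - 1) mod 2
= 20 mod 2
= 0
Index 0 → shift A


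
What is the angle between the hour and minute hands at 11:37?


Hour hand = 11×30 + 37×0.5 = 348.5°
Minute hand = 37×6 = 222°
Difference = |348.5 - 222| = 126.5°

126.5°


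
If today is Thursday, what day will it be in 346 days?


Start: Thursday (index 3)
(3 + 346) mod 7
= 349 mod 7
= 6
Index 6 → Sunday

Sunday


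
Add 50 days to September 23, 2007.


Start: September 23, 2007
Add 50 days
September 23 → October 1: 30 - 23 + 1 = 8 days (50 - 8 = 42 left)
October 1 → November 1: 31 - 1 + 1 = 31 days (42 - 31 = 11 left)
November 1 + 11 = November 12, 2007

November 12, 2007


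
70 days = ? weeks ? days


10 weeks 0 days

Weeks: 70 ÷ 7 = 10 remainder 0


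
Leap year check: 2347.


Rules: divisible by 4 AND (not by 100 OR by 400)
2347 ÷ 4 = 586 remainder 3 → not divisible by 4
Not divisible by 4 → not a leap year

No


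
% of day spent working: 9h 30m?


39.6%

Time: 570 minutes
Day: 1440 minutes
Percentage = (570/1440) × 100 ≈ 39.6%


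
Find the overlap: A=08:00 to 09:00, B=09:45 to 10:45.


Meeting A: 480-540 (in minutes from midnight)
Meeting B: 585-645
Overlap start = max(480, 585) = 585
Overlap end = min(540, 645) = 540
Overlap = max(0, 540 - 585) = 0 min

0 minutes


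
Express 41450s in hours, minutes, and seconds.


11h 30m 50s

Hours: 41450 ÷ 3600 = 11 remainder 1850
Minutes: 1850 ÷ 60 = 30 remainder 50
Seconds: 50


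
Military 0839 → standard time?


Hour: 8
8 < 12 → AM

8:39 AM


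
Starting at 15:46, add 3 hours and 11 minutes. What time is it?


Start: 946 minutes from midnight
Add: 191 minutes
Total: 1137 minutes
Hours: 1137 ÷ 60 = 18 remainder 57

18:57


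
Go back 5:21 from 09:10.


Start: 550 minutes from midnight
Subtract: 321 minutes
Remaining: 550 - 321 = 229
Hours: 3, Minutes: 49

03:49


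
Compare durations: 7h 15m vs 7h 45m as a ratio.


Duration 1: 435 minutes
Duration 2: 465 minutes
Ratio = 435:465
GCD = 15
Simplified = 29:31
As a decimal: 29/31 ≈ 0.94

29:31 (0.94)


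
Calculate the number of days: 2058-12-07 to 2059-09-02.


269 days

From December 7, 2058 to September 2, 2059
Rest of December 2058: 31 - 7 = 24
Full months: January 31, February 2059 28, March 31, April 30, May 31, June 30, July 31, August 31
Days into September 2059: 2
Total = 24 + 31 + 28 + 31 + 30 + 31 + 30 + 31 + 31 + 2 = 269 days


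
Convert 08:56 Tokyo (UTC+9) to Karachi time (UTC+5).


Time difference = UTC+5 - UTC+9 = -4 hours
New hour = (8 -4) mod 24
= 4 mod 24 = 4
Minutes unchanged → 04:56

04:56


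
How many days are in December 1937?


31 days

Month: December (month 12)
December has 31 days


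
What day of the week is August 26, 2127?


Zeller's congruence:
q=26, m=8, k=27, j=21
h = (26 + ⌊13×9/5⌋ + 27 + ⌊27/4⌋ + ⌊21/4⌋ - 2×21) mod 7
= (26 + 23 + 27 + 6 + 5 - 42) mod 7
= 45 mod 7 = 3
h=3 → Tuesday

Tuesday


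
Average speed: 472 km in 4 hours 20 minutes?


Distance: 472 km
Time: 4h 20m = 260 min = 260/60 = 13/3 hours
Speed = 472 ÷ (13/3) = 472 × 3 / 13 = 1416/13 ≈ 108.9 km/h

108.9 km/h


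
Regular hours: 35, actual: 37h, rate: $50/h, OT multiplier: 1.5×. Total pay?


Regular: 35h × $50 = $1750.00
Overtime: 37 - 35 = 2h
OT pay: 2h × $50 × 1.5 = $150.00
Total = $1750.00 + $150.00 = $1900.00

$1900.00


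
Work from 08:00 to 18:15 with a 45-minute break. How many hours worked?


9h 30m (570 minutes)

Total time = (18×60+15) - (8×60+0)
= 1095 - 480 = 615 min
Minus break: 615 - 45 = 570 min
= 9h 30m


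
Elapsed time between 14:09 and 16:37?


2h 28m

End time in minutes: 16×60 + 37 = 997
Start time in minutes: 14×60 + 9 = 849
Difference = 997 - 849 = 148 minutes
= 2 hours 28 minutes


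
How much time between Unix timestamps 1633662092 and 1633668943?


6851 seconds (1.9 hours / 0.08 days)

Difference = 1633668943 - 1633662092 = 6851 seconds
In hours: 6851 / 3600 ≈ 1.9
In days: 6851 / 86400 ≈ 0.08


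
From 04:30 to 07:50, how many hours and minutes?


End time in minutes: 7×60 + 50 = 470
Start time in minutes: 4×60 + 30 = 270
Difference = 470 - 270 = 200 minutes
= 3 hours 20 minutes

3h 20m


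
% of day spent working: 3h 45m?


Time: 225 minutes
Day: 1440 minutes
Percentage = (225/1440) × 100 ≈ 15.6%

15.6%


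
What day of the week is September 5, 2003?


Friday

Zeller's congruence:
q=5, m=9, k=3, j=20
h = (5 + ⌊13×10/5⌋ + 3 + ⌊3/4⌋ + ⌊20/4⌋ - 2×20) mod 7
= (5 + 26 + 3 + 0 + 5 - 40) mod 7
= -1 mod 7 = 6
h=6 → Friday


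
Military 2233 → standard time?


Hour: 22
22 - 12 = 10 → PM

10:33 PM


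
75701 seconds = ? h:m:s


Hours: 75701 ÷ 3600 = 21 remainder 101
Minutes: 101 ÷ 60 = 1 remainder 41
Seconds: 41

21h 1m 41s


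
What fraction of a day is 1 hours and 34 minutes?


Total minutes: 1×60 + 34 = 94
Day = 24×60 = 1440 minutes
Fraction = 94/1440 ≈ 0.0653
As a percentage: 94/1440 × 100 ≈ 6.53%

0.0653 (6.53%)


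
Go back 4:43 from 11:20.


06:37

Start: 680 minutes from midnight
Subtract: 283 minutes
Remaining: 680 - 283 = 397
Hours: 6, Minutes: 37


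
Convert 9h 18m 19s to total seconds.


Hours: 9 × 3600 = 32400
Minutes: 18 × 60 = 1080
Seconds: 19
Total = 32400 + 1080 + 19 = 33499

33499 seconds


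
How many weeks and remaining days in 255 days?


36 weeks 3 days

Weeks: 255 ÷ 7 = 36 remainder 3


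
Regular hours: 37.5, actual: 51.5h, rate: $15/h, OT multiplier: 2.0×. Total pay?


Regular: 37.5h × $15 = $562.50
Overtime: 51.5 - 37.5 = 14.0h
OT pay: 14.0h × $15 × 2.0 = $420.00
Total = $562.50 + $420.00 = $982.50

$982.50


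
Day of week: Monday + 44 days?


Wednesday

Start: Monday (index 0)
(0 + 44) mod 7
= 44 mod 7
= 2
Index 2 → Wednesday


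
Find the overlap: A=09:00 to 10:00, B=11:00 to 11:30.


Meeting A: 540-600 (in minutes from midnight)
Meeting B: 660-690
Overlap start = max(540, 660) = 660
Overlap end = min(600, 690) = 600
Overlap = max(0, 600 - 660) = 0 min

0 minutes


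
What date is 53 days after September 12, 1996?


November 4, 1996

Start: September 12, 1996
Add 53 days
September 12 → October 1: 30 - 12 + 1 = 19 days (53 - 19 = 34 left)
October 1 → November 1: 31 - 1 + 1 = 31 days (34 - 31 = 3 left)
November 1 + 3 = November 4, 1996


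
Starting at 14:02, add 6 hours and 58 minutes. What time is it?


Start: 842 minutes from midnight
Add: 418 minutes
Total: 1260 minutes
Hours: 1260 ÷ 60 = 21 remainder 0

21:00


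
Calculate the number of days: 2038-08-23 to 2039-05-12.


262 days

From August 23, 2038 to May 12, 2039
Rest of August 2038: 31 - 23 = 8
Full months: September 30, October 31, November 30, December 31, January 31, February 2039 28, March 31, April 30
Days into May 2039: 12
Total = 8 + 30 + 31 + 30 + 31 + 31 + 28 + 31 + 30 + 12 = 262 days


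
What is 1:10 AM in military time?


Input: 1:10 AM
AM hour stays: 1

01:10


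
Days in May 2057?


31 days

Month: May (month 5)
May has 31 days


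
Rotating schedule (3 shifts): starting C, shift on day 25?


Shifts: A, B, C
Start: C (index 2)
Day 25: (2 + 25 - 1) mod 3
= 26 mod 3
= 2
Index 2 → shift C

Shift C


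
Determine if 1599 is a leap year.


No

Rules: divisible by 4 AND (not by 100 OR by 400)
1599 ÷ 4 = 399 remainder 3 → not divisible by 4
Not divisible by 4 → not a leap year


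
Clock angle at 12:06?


Hour hand (12 ≡ 0 on the dial): 0×30 + 6×0.5 = 3.0°
Minute hand = 6×6 = 36°
Difference = |3.0 - 36| = 33.0°

33.0°


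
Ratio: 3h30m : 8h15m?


Duration 1: 210 minutes
Duration 2: 495 minutes
Ratio = 210:495
GCD = 15
Simplified = 14:33
As a decimal: 14/33 ≈ 0.42

14:33 (0.42)


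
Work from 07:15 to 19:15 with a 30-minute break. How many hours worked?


Total time = (19×60+15) - (7×60+15)
= 1155 - 435 = 720 min
Minus break: 720 - 30 = 690 min
= 11h 30m

11h 30m (690 minutes)


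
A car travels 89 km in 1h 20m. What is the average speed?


66.8 km/h

Distance: 89 km
Time: 1h 20m = 80 min = 80/60 = 4/3 hours
Speed = 89 ÷ (4/3) = 89 × 3 / 4 = 267/4 ≈ 66.8 km/h


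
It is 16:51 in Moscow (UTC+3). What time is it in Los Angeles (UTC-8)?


05:51

Time difference = UTC-8 - UTC+3 = -11 hours
New hour = (16 -11) mod 24
= 5 mod 24 = 5
Minutes unchanged → 05:51


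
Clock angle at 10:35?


107.5°

Hour hand = 10×30 + 35×0.5 = 317.5°
Minute hand = 35×6 = 210°
Difference = |317.5 - 210| = 107.5°


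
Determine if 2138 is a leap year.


Rules: divisible by 4 AND (not by 100 OR by 400)
2138 ÷ 4 = 534 remainder 2 → not divisible by 4
Not divisible by 4 → not a leap year

No


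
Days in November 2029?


Month: November (month 11)
November has 30 days

30 days


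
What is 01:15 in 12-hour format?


Hour: 1
1 < 12 → AM

1:15 AM


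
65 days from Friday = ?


Sunday

Start: Friday (index 4)
(4 + 65) mod 7
= 69 mod 7
= 6
Index 6 → Sunday


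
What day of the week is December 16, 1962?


Sunday

Zeller's congruence:
q=16, m=12, k=62, j=19
h = (16 + ⌊13×13/5⌋ + 62 + ⌊62/4⌋ + ⌊19/4⌋ - 2×19) mod 7
= (16 + 33 + 62 + 15 + 4 - 38) mod 7
= 92 mod 7 = 1
h=1 → Sunday


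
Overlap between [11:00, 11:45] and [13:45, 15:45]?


0 minutes

Meeting A: 660-705 (in minutes from midnight)
Meeting B: 825-945
Overlap start = max(660, 825) = 825
Overlap end = min(705, 945) = 705
Overlap = max(0, 705 - 825) = 0 min


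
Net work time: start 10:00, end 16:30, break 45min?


5h 45m (345 minutes)

Total time = (16×60+30) - (10×60+0)
= 990 - 600 = 390 min
Minus break: 390 - 45 = 345 min
= 5h 45m


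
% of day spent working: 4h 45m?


Time: 285 minutes
Day: 1440 minutes
Percentage = (285/1440) × 100 ≈ 19.8%

19.8%


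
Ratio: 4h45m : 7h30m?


19:30 (0.63)

Duration 1: 285 minutes
Duration 2: 450 minutes
Ratio = 285:450
GCD = 15
Simplified = 19:30
As a decimal: 19/30 ≈ 0.63


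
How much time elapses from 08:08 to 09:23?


End time in minutes: 9×60 + 23 = 563
Start time in minutes: 8×60 + 8 = 488
Difference = 563 - 488 = 75 minutes
= 1 hours 15 minutes

1h 15m


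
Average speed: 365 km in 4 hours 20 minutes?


84.2 km/h

Distance: 365 km
Time: 4h 20m = 260 min = 260/60 = 13/3 hours
Speed = 365 ÷ (13/3) = 365 × 3 / 13 = 1095/13 ≈ 84.2 km/h


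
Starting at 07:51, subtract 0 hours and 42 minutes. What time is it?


Start: 471 minutes from midnight
Subtract: 42 minutes
Remaining: 471 - 42 = 429
Hours: 7, Minutes: 9

07:09


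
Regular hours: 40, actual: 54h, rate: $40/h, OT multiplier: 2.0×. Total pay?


Regular: 40h × $40 = $1600.00
Overtime: 54 - 40 = 14h
OT pay: 14h × $40 × 2.0 = $1120.00
Total = $1600.00 + $1120.00 = $2720.00

$2720.00


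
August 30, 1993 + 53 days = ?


October 22, 1993

Start: August 30, 1993
Add 53 days
August 30 → September 1: 31 - 30 + 1 = 2 days (53 - 2 = 51 left)
September 1 → October 1: 30 - 1 + 1 = 30 days (51 - 30 = 21 left)
October 1 + 21 = October 22, 1993


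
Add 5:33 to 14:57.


20:30

Start: 897 minutes from midnight
Add: 333 minutes
Total: 1230 minutes
Hours: 1230 ÷ 60 = 20 remainder 30


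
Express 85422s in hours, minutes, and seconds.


Hours: 85422 ÷ 3600 = 23 remainder 2622
Minutes: 2622 ÷ 60 = 43 remainder 42
Seconds: 42

23h 43m 42s


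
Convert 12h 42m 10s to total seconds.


Hours: 12 × 3600 = 43200
Minutes: 42 × 60 = 2520
Seconds: 10
Total = 43200 + 2520 + 10 = 45730

45730 seconds


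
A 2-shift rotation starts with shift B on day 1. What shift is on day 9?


Shifts: A, B
Start: B (index 1)
Day 9: (1 + 9 - 1) mod 2
= 9 mod 2
= 1
Index 1 → shift B

Shift B


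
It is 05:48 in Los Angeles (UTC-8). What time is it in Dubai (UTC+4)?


Time difference = UTC+4 - UTC-8 = +12 hours
New hour = (5 + 12) mod 24
= 17 mod 24 = 17
Minutes unchanged → 17:48

17:48


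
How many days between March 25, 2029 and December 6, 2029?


From March 25, 2029 to December 6, 2029
Rest of March 2029: 31 - 25 = 6
Full months: April 30, May 31, June 30, July 31, August 31, September 30, October 31, November 30
Days into December 2029: 6
Total = 6 + 30 + 31 + 30 + 31 + 31 + 30 + 31 + 30 + 6 = 256 days

256 days


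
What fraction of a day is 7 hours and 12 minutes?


0.3000 (30.00%)

Total minutes: 7×60 + 12 = 432
Day = 24×60 = 1440 minutes
Fraction = 432/1440 = 0.3000
As a percentage: 432/1440 × 100 = 30.00%


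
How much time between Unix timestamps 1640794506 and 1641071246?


276740 seconds (76.9 hours / 3.20 days)

Difference = 1641071246 - 1640794506 = 276740 seconds
In hours: 276740 / 3600 ≈ 76.9
In days: 276740 / 86400 ≈ 3.20
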